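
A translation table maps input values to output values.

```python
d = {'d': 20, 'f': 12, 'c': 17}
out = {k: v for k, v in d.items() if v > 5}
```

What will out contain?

Step 1: Filter items where value > 5:
  'd': 20 > 5: kept
  'f': 12 > 5: kept
  'c': 17 > 5: kept
Therefore out = {'d': 20, 'f': 12, 'c': 17}.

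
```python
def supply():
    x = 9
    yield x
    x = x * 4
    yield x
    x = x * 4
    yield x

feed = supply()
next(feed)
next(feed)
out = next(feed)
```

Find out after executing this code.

Step 1: Trace through generator execution:
  Yield 1: x starts at 9, yield 9
  Yield 2: x = 9 * 4 = 36, yield 36
  Yield 3: x = 36 * 4 = 144, yield 144
Step 2: First next() gets 9, second next() gets the second value, third next() yields 144.
Therefore out = 144.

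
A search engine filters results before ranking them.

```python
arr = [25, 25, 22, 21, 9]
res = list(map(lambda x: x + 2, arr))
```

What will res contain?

Step 1: Apply lambda x: x + 2 to each element:
  25 -> 27
  25 -> 27
  22 -> 24
  21 -> 23
  9 -> 11
Therefore res = [27, 27, 24, 23, 11].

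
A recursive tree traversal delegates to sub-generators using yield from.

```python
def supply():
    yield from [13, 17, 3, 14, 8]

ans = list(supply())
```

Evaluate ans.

Step 1: yield from delegates to the iterable, yielding each element.
Step 2: Collected values: [13, 17, 3, 14, 8].
Therefore ans = [13, 17, 3, 14, 8].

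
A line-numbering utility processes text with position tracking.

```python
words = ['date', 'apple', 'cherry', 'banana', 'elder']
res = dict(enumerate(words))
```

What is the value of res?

Step 1: enumerate pairs indices with words:
  0 -> 'date'
  1 -> 'apple'
  2 -> 'cherry'
  3 -> 'banana'
  4 -> 'elder'
Therefore res = {0: 'date', 1: 'apple', 2: 'cherry', 3: 'banana', 4: 'elder'}.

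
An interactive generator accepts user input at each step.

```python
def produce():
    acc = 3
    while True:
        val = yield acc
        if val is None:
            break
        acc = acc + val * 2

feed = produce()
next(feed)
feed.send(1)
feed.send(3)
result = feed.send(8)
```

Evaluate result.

Step 1: next() -> yield acc=3.
Step 2: send(1) -> val=1, acc = 3 + 1*2 = 5, yield 5.
Step 3: send(3) -> val=3, acc = 5 + 3*2 = 11, yield 11.
Step 4: send(8) -> val=8, acc = 11 + 8*2 = 27, yield 27.
Therefore result = 27.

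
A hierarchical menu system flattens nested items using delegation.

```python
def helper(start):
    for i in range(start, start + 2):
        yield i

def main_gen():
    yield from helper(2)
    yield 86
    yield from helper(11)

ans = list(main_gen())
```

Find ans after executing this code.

Step 1: main_gen() delegates to helper(2):
  yield 2
  yield 3
Step 2: yield 86
Step 3: Delegates to helper(11):
  yield 11
  yield 12
Therefore ans = [2, 3, 86, 11, 12].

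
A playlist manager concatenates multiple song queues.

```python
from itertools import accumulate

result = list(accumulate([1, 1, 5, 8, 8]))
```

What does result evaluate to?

Step 1: accumulate computes running sums:
  + 1 = 1
  + 1 = 2
  + 5 = 7
  + 8 = 15
  + 8 = 23
Therefore result = [1, 2, 7, 15, 23].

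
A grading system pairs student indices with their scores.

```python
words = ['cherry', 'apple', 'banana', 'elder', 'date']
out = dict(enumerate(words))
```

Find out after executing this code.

Step 1: enumerate pairs indices with words:
  0 -> 'cherry'
  1 -> 'apple'
  2 -> 'banana'
  3 -> 'elder'
  4 -> 'date'
Therefore out = {0: 'cherry', 1: 'apple', 2: 'banana', 3: 'elder', 4: 'date'}.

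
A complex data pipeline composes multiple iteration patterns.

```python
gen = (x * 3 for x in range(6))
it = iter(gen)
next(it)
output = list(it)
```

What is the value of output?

Step 1: Generator produces [0, 3, 6, 9, 12, 15].
Step 2: next(it) consumes first element (0).
Step 3: list(it) collects remaining: [3, 6, 9, 12, 15].
Therefore output = [3, 6, 9, 12, 15].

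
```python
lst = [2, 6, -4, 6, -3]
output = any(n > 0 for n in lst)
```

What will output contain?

Step 1: Check n > 0 for each element in [2, 6, -4, 6, -3]:
  2 > 0: True
  6 > 0: True
  -4 > 0: False
  6 > 0: True
  -3 > 0: False
Step 2: any() returns True.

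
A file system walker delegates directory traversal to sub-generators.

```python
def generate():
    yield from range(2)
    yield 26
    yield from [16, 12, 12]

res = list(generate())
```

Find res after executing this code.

Step 1: Trace yields in order:
  yield 0
  yield 1
  yield 26
  yield 16
  yield 12
  yield 12
Therefore res = [0, 1, 26, 16, 12, 12].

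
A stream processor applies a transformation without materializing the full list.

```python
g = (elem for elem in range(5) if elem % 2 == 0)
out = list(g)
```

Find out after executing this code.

Step 1: Filter range(5) keeping only even values:
  elem=0: even, included
  elem=1: odd, excluded
  elem=2: even, included
  elem=3: odd, excluded
  elem=4: even, included
Therefore out = [0, 2, 4].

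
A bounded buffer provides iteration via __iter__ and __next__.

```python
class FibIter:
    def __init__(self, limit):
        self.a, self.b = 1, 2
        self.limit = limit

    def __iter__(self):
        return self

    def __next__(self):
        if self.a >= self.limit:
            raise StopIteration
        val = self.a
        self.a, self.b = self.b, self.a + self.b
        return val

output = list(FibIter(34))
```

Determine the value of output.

Step 1: Fibonacci-like sequence (a=1, b=2) until >= 34:
  Yield 1, then a,b = 2,3
  Yield 2, then a,b = 3,5
  Yield 3, then a,b = 5,8
  Yield 5, then a,b = 8,13
  Yield 8, then a,b = 13,21
  Yield 13, then a,b = 21,34
  Yield 21, then a,b = 34,55
Step 2: 34 >= 34, stop.
Therefore output = [1, 2, 3, 5, 8, 13, 21].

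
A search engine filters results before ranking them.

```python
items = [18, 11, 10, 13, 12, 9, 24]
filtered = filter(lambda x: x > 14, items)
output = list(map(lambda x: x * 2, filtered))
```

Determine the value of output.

Step 1: Filter items for elements > 14:
  18: kept
  11: removed
  10: removed
  13: removed
  12: removed
  9: removed
  24: kept
Step 2: Map x * 2 on filtered [18, 24]:
  18 -> 36
  24 -> 48
Therefore output = [36, 48].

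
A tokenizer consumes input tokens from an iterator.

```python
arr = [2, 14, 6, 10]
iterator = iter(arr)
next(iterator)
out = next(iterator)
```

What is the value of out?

Step 1: Create iterator over [2, 14, 6, 10].
Step 2: next() consumes 2.
Step 3: next() returns 14.
Therefore out = 14.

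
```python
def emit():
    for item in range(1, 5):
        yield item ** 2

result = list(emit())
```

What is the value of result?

Step 1: For each item in range(1, 5), yield item**2:
  item=1: yield 1**2 = 1
  item=2: yield 2**2 = 4
  item=3: yield 3**2 = 9
  item=4: yield 4**2 = 16
Therefore result = [1, 4, 9, 16].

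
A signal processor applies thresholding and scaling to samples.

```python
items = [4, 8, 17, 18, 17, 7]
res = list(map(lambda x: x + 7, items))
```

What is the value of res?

Step 1: Apply lambda x: x + 7 to each element:
  4 -> 11
  8 -> 15
  17 -> 24
  18 -> 25
  17 -> 24
  7 -> 14
Therefore res = [11, 15, 24, 25, 24, 14].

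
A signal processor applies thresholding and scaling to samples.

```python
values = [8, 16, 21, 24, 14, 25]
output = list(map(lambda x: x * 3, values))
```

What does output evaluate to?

Step 1: Apply lambda x: x * 3 to each element:
  8 -> 24
  16 -> 48
  21 -> 63
  24 -> 72
  14 -> 42
  25 -> 75
Therefore output = [24, 48, 63, 72, 42, 75].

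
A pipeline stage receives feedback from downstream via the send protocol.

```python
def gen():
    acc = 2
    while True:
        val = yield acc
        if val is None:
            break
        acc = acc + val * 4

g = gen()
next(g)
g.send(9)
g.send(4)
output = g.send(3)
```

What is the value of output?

Step 1: next() -> yield acc=2.
Step 2: send(9) -> val=9, acc = 2 + 9*4 = 38, yield 38.
Step 3: send(4) -> val=4, acc = 38 + 4*4 = 54, yield 54.
Step 4: send(3) -> val=3, acc = 54 + 3*4 = 66, yield 66.
Therefore output = 66.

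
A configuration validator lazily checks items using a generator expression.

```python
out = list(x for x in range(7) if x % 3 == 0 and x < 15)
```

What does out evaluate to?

Step 1: Filter range(7) where x % 3 == 0 and x < 15:
  x=0: both conditions met, included
  x=1: excluded (1 % 3 != 0)
  x=2: excluded (2 % 3 != 0)
  x=3: both conditions met, included
  x=4: excluded (4 % 3 != 0)
  x=5: excluded (5 % 3 != 0)
  x=6: both conditions met, included
Therefore out = [0, 3, 6].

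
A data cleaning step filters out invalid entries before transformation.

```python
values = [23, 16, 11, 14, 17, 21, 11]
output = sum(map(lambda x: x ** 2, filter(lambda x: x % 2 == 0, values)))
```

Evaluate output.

Step 1: Filter even numbers from [23, 16, 11, 14, 17, 21, 11]: [16, 14]
Step 2: Square each: [256, 196]
Step 3: Sum = 452.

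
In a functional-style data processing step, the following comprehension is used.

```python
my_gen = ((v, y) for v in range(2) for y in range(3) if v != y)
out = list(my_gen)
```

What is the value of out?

Step 1: Nested generator over range(2) x range(3) where v != y:
  (0, 0): excluded (v == y)
  (0, 1): included
  (0, 2): included
  (1, 0): included
  (1, 1): excluded (v == y)
  (1, 2): included
Therefore out = [(0, 1), (0, 2), (1, 0), (1, 2)].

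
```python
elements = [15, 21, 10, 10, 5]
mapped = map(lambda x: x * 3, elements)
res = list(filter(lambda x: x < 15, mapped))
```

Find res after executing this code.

Step 1: Map x * 3:
  15 -> 45
  21 -> 63
  10 -> 30
  10 -> 30
  5 -> 15
Step 2: Filter for < 15:
  45: removed
  63: removed
  30: removed
  30: removed
  15: removed
Therefore res = [].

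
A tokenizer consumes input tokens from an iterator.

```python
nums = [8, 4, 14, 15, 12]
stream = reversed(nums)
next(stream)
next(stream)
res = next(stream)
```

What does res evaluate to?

Step 1: reversed([8, 4, 14, 15, 12]) gives iterator: [12, 15, 14, 4, 8].
Step 2: First next() = 12, second next() = 15.
Step 3: Third next() = 14.
Therefore res = 14.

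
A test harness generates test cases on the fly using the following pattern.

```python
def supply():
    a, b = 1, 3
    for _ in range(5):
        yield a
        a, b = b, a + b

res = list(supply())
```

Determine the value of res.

Step 1: Fibonacci-like sequence starting with a=1, b=3:
  Iteration 1: yield a=1, then a,b = 3,4
  Iteration 2: yield a=3, then a,b = 4,7
  Iteration 3: yield a=4, then a,b = 7,11
  Iteration 4: yield a=7, then a,b = 11,18
  Iteration 5: yield a=11, then a,b = 18,29
Therefore res = [1, 3, 4, 7, 11].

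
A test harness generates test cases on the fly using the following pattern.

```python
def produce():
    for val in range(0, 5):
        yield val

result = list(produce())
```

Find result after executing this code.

Step 1: The generator yields each value from range(0, 5).
Step 2: list() consumes all yields: [0, 1, 2, 3, 4].
Therefore result = [0, 1, 2, 3, 4].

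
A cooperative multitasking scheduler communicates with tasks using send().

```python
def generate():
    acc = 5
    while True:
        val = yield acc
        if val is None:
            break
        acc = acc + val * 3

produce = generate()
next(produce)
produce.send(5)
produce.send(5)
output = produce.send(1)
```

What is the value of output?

Step 1: next() -> yield acc=5.
Step 2: send(5) -> val=5, acc = 5 + 5*3 = 20, yield 20.
Step 3: send(5) -> val=5, acc = 20 + 5*3 = 35, yield 35.
Step 4: send(1) -> val=1, acc = 35 + 1*3 = 38, yield 38.
Therefore output = 38.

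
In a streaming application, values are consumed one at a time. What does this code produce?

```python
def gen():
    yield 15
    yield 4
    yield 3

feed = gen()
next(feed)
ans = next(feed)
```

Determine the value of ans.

Step 1: gen() creates a generator.
Step 2: next(feed) yields 15 (consumed and discarded).
Step 3: next(feed) yields 4, assigned to ans.
Therefore ans = 4.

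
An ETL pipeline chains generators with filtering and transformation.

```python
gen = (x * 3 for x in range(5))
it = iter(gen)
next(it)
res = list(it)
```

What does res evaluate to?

Step 1: Generator produces [0, 3, 6, 9, 12].
Step 2: next(it) consumes first element (0).
Step 3: list(it) collects remaining: [3, 6, 9, 12].
Therefore res = [3, 6, 9, 12].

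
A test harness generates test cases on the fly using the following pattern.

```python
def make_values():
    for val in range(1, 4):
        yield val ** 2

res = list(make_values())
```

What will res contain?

Step 1: For each val in range(1, 4), yield val**2:
  val=1: yield 1**2 = 1
  val=2: yield 2**2 = 4
  val=3: yield 3**2 = 9
Therefore res = [1, 4, 9].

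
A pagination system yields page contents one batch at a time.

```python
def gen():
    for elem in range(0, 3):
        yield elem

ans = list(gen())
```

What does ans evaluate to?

Step 1: The generator yields each value from range(0, 3).
Step 2: list() consumes all yields: [0, 1, 2].
Therefore ans = [0, 1, 2].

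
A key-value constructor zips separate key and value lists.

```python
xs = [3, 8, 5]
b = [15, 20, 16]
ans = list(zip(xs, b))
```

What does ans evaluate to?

Step 1: zip pairs elements at same index:
  Index 0: (3, 15)
  Index 1: (8, 20)
  Index 2: (5, 16)
Therefore ans = [(3, 15), (8, 20), (5, 16)].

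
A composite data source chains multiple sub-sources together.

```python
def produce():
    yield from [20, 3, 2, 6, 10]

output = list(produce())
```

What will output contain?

Step 1: yield from delegates to the iterable, yielding each element.
Step 2: Collected values: [20, 3, 2, 6, 10].
Therefore output = [20, 3, 2, 6, 10].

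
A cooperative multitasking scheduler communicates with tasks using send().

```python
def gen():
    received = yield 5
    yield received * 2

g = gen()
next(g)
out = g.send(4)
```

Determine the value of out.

Step 1: next(g) advances to first yield, producing 5.
Step 2: send(4) resumes, received = 4.
Step 3: yield received * 2 = 4 * 2 = 8.
Therefore out = 8.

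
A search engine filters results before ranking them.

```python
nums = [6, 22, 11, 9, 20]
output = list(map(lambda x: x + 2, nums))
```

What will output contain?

Step 1: Apply lambda x: x + 2 to each element:
  6 -> 8
  22 -> 24
  11 -> 13
  9 -> 11
  20 -> 22
Therefore output = [8, 24, 13, 11, 22].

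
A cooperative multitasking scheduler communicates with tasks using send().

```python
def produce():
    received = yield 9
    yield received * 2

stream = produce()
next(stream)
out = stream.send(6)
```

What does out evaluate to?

Step 1: next(stream) advances to first yield, producing 9.
Step 2: send(6) resumes, received = 6.
Step 3: yield received * 2 = 6 * 2 = 12.
Therefore out = 12.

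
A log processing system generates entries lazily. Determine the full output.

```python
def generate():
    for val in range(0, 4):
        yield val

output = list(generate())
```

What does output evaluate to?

Step 1: The generator yields each value from range(0, 4).
Step 2: list() consumes all yields: [0, 1, 2, 3].
Therefore output = [0, 1, 2, 3].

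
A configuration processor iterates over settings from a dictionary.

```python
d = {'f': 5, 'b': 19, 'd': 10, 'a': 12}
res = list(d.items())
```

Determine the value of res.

Step 1: d.items() returns (key, value) pairs in insertion order.
Therefore res = [('f', 5), ('b', 19), ('d', 10), ('a', 12)].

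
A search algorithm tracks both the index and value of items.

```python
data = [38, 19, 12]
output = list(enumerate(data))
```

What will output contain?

Step 1: enumerate pairs each element with its index:
  (0, 38)
  (1, 19)
  (2, 12)
Therefore output = [(0, 38), (1, 19), (2, 12)].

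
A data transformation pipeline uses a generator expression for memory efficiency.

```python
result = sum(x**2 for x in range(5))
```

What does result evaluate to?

Step 1: Compute x**2 for each x in range(5):
  x=0: 0**2 = 0
  x=1: 1**2 = 1
  x=2: 2**2 = 4
  x=3: 3**2 = 9
  x=4: 4**2 = 16
Step 2: sum = 0 + 1 + 4 + 9 + 16 = 30.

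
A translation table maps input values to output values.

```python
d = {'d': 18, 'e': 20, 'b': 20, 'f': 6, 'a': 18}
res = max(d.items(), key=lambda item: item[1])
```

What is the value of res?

Step 1: Find item with maximum value:
  ('d', 18)
  ('e', 20)
  ('b', 20)
  ('f', 6)
  ('a', 18)
Step 2: Maximum value is 20 at key 'e'.
Therefore res = ('e', 20).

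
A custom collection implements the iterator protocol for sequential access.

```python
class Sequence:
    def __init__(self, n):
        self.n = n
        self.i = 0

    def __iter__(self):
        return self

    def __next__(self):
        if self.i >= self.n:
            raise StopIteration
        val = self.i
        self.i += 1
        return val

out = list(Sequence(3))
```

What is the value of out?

Step 1: Sequence(3) creates an iterator counting 0 to 2.
Step 2: list() consumes all values: [0, 1, 2].
Therefore out = [0, 1, 2].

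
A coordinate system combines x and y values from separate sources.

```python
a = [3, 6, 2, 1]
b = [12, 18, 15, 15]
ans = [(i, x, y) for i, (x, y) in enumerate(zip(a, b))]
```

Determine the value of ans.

Step 1: enumerate(zip(a, b)) gives index with paired elements:
  i=0: (3, 12)
  i=1: (6, 18)
  i=2: (2, 15)
  i=3: (1, 15)
Therefore ans = [(0, 3, 12), (1, 6, 18), (2, 2, 15), (3, 1, 15)].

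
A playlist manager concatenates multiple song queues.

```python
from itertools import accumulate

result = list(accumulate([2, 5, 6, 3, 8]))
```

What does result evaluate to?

Step 1: accumulate computes running sums:
  + 2 = 2
  + 5 = 7
  + 6 = 13
  + 3 = 16
  + 8 = 24
Therefore result = [2, 7, 13, 16, 24].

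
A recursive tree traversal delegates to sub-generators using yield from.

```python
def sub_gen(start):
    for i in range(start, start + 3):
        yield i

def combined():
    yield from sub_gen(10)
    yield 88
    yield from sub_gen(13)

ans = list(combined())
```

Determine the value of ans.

Step 1: combined() delegates to sub_gen(10):
  yield 10
  yield 11
  yield 12
Step 2: yield 88
Step 3: Delegates to sub_gen(13):
  yield 13
  yield 14
  yield 15
Therefore ans = [10, 11, 12, 88, 13, 14, 15].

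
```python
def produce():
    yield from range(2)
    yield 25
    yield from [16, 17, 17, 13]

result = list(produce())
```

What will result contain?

Step 1: Trace yields in order:
  yield 0
  yield 1
  yield 25
  yield 16
  yield 17
  yield 17
  yield 13
Therefore result = [0, 1, 25, 16, 17, 17, 13].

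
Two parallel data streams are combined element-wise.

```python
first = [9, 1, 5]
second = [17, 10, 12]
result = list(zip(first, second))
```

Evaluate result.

Step 1: zip pairs elements at same index:
  Index 0: (9, 17)
  Index 1: (1, 10)
  Index 2: (5, 12)
Therefore result = [(9, 17), (1, 10), (5, 12)].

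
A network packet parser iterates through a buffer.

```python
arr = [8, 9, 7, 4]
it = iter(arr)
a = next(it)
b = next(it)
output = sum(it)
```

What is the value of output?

Step 1: Create iterator over [8, 9, 7, 4].
Step 2: a = next() = 8, b = next() = 9.
Step 3: sum() of remaining [7, 4] = 11.
Therefore output = 11.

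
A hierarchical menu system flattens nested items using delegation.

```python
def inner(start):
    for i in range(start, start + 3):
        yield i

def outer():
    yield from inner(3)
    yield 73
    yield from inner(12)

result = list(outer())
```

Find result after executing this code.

Step 1: outer() delegates to inner(3):
  yield 3
  yield 4
  yield 5
Step 2: yield 73
Step 3: Delegates to inner(12):
  yield 12
  yield 13
  yield 14
Therefore result = [3, 4, 5, 73, 12, 13, 14].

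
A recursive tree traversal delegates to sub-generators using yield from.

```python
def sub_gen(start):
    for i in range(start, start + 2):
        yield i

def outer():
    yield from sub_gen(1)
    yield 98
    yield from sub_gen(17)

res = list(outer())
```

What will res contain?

Step 1: outer() delegates to sub_gen(1):
  yield 1
  yield 2
Step 2: yield 98
Step 3: Delegates to sub_gen(17):
  yield 17
  yield 18
Therefore res = [1, 2, 98, 17, 18].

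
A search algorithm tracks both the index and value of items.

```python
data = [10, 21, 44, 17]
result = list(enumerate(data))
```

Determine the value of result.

Step 1: enumerate pairs each element with its index:
  (0, 10)
  (1, 21)
  (2, 44)
  (3, 17)
Therefore result = [(0, 10), (1, 21), (2, 44), (3, 17)].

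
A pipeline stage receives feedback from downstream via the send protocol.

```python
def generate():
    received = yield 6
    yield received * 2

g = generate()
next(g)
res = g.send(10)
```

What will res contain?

Step 1: next(g) advances to first yield, producing 6.
Step 2: send(10) resumes, received = 10.
Step 3: yield received * 2 = 10 * 2 = 20.
Therefore res = 20.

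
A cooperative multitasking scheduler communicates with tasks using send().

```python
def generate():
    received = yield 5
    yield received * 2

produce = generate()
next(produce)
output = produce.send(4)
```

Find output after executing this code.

Step 1: next(produce) advances to first yield, producing 5.
Step 2: send(4) resumes, received = 4.
Step 3: yield received * 2 = 4 * 2 = 8.
Therefore output = 8.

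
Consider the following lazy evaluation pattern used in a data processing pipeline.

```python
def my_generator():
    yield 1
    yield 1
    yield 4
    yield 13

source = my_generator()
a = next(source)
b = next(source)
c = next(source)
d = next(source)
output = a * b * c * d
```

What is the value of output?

Step 1: Create generator and consume all values:
  a = next(source) = 1
  b = next(source) = 1
  c = next(source) = 4
  d = next(source) = 13
Step 2: output = 1 * 1 * 4 * 13 = 52.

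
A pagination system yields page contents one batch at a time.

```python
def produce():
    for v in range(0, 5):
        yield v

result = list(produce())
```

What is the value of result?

Step 1: The generator yields each value from range(0, 5).
Step 2: list() consumes all yields: [0, 1, 2, 3, 4].
Therefore result = [0, 1, 2, 3, 4].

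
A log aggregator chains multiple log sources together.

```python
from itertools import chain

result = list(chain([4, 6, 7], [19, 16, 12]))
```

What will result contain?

Step 1: chain() concatenates iterables: [4, 6, 7] + [19, 16, 12].
Therefore result = [4, 6, 7, 19, 16, 12].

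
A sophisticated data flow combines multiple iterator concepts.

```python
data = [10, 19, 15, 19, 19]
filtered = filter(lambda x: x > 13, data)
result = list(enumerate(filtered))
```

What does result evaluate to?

Step 1: Filter [10, 19, 15, 19, 19] for > 13: [19, 15, 19, 19].
Step 2: enumerate re-indexes from 0: [(0, 19), (1, 15), (2, 19), (3, 19)].
Therefore result = [(0, 19), (1, 15), (2, 19), (3, 19)].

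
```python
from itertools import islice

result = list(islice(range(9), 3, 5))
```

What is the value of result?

Step 1: islice(range(9), 3, 5) takes elements at indices [3, 5).
Step 2: Elements: [3, 4].
Therefore result = [3, 4].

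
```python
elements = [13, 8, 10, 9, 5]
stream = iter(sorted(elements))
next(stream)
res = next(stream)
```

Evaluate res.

Step 1: sorted([13, 8, 10, 9, 5]) = [5, 8, 9, 10, 13].
Step 2: Create iterator and skip 1 elements.
Step 3: next() returns 8.
Therefore res = 8.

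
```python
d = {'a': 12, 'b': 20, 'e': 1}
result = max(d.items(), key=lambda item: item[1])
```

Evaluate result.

Step 1: Find item with maximum value:
  ('a', 12)
  ('b', 20)
  ('e', 1)
Step 2: Maximum value is 20 at key 'b'.
Therefore result = ('b', 20).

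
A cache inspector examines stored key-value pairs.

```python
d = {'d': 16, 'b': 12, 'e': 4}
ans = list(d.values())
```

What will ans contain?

Step 1: d.values() returns the dictionary values in insertion order.
Therefore ans = [16, 12, 4].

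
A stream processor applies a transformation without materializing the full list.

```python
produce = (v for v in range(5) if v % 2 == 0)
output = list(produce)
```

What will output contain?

Step 1: Filter range(5) keeping only even values:
  v=0: even, included
  v=1: odd, excluded
  v=2: even, included
  v=3: odd, excluded
  v=4: even, included
Therefore output = [0, 2, 4].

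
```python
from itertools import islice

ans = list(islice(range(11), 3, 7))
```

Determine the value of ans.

Step 1: islice(range(11), 3, 7) takes elements at indices [3, 7).
Step 2: Elements: [3, 4, 5, 6].
Therefore ans = [3, 4, 5, 6].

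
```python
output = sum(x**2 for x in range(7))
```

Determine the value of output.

Step 1: Compute x**2 for each x in range(7):
  x=0: 0**2 = 0
  x=1: 1**2 = 1
  x=2: 2**2 = 4
  x=3: 3**2 = 9
  x=4: 4**2 = 16
  x=5: 5**2 = 25
  x=6: 6**2 = 36
Step 2: sum = 0 + 1 + 4 + 9 + 16 + 25 + 36 = 91.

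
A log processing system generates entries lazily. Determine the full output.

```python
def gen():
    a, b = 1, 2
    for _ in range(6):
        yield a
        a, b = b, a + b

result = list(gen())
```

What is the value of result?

Step 1: Fibonacci-like sequence starting with a=1, b=2:
  Iteration 1: yield a=1, then a,b = 2,3
  Iteration 2: yield a=2, then a,b = 3,5
  Iteration 3: yield a=3, then a,b = 5,8
  Iteration 4: yield a=5, then a,b = 8,13
  Iteration 5: yield a=8, then a,b = 13,21
  Iteration 6: yield a=13, then a,b = 21,34
Therefore result = [1, 2, 3, 5, 8, 13].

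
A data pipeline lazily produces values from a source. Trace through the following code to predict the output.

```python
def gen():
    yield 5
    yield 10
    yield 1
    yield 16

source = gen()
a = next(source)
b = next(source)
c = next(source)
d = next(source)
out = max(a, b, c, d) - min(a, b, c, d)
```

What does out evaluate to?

Step 1: Create generator and consume all values:
  a = next(source) = 5
  b = next(source) = 10
  c = next(source) = 1
  d = next(source) = 16
Step 2: max = 16, min = 1, out = 16 - 1 = 15.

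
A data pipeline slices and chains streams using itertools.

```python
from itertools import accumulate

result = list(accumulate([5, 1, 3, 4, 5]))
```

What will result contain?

Step 1: accumulate computes running sums:
  + 5 = 5
  + 1 = 6
  + 3 = 9
  + 4 = 13
  + 5 = 18
Therefore result = [5, 6, 9, 13, 18].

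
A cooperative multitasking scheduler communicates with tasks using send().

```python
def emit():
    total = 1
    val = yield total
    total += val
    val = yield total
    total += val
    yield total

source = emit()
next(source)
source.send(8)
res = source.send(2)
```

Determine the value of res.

Step 1: next() -> yield total=1.
Step 2: send(8) -> val=8, total = 1+8 = 9, yield 9.
Step 3: send(2) -> val=2, total = 9+2 = 11, yield 11.
Therefore res = 11.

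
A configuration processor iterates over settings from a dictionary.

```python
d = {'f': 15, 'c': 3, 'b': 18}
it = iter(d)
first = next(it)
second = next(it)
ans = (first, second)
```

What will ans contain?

Step 1: iter(d) iterates over keys: ['f', 'c', 'b'].
Step 2: first = next(it) = 'f', second = next(it) = 'c'.
Therefore ans = ('f', 'c').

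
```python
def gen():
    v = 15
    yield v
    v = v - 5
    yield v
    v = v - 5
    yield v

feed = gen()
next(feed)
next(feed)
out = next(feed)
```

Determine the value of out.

Step 1: Trace through generator execution:
  Yield 1: v starts at 15, yield 15
  Yield 2: v = 15 - 5 = 10, yield 10
  Yield 3: v = 10 - 5 = 5, yield 5
Step 2: First next() gets 15, second next() gets the second value, third next() yields 5.
Therefore out = 5.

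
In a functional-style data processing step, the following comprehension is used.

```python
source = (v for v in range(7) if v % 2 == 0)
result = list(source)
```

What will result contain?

Step 1: Filter range(7) keeping only even values:
  v=0: even, included
  v=1: odd, excluded
  v=2: even, included
  v=3: odd, excluded
  v=4: even, included
  v=5: odd, excluded
  v=6: even, included
Therefore result = [0, 2, 4, 6].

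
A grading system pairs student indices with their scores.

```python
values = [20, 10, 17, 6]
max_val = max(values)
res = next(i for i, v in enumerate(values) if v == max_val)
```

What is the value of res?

Step 1: max([20, 10, 17, 6]) = 20.
Step 2: Find first index where value == 20:
  Index 0: 20 == 20, found!
Therefore res = 0.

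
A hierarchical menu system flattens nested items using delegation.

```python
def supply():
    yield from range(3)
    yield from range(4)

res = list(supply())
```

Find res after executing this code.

Step 1: Trace yields in order:
  yield 0
  yield 1
  yield 2
  yield 0
  yield 1
  yield 2
  yield 3
Therefore res = [0, 1, 2, 0, 1, 2, 3].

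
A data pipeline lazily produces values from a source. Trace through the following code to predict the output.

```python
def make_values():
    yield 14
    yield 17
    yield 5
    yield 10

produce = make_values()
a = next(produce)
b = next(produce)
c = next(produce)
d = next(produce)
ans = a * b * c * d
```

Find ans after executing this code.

Step 1: Create generator and consume all values:
  a = next(produce) = 14
  b = next(produce) = 17
  c = next(produce) = 5
  d = next(produce) = 10
Step 2: ans = 14 * 17 * 5 * 10 = 11900.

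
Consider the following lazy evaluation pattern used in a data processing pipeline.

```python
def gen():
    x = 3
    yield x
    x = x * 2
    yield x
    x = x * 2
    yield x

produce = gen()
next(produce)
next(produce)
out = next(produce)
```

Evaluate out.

Step 1: Trace through generator execution:
  Yield 1: x starts at 3, yield 3
  Yield 2: x = 3 * 2 = 6, yield 6
  Yield 3: x = 6 * 2 = 12, yield 12
Step 2: First next() gets 3, second next() gets the second value, third next() yields 12.
Therefore out = 12.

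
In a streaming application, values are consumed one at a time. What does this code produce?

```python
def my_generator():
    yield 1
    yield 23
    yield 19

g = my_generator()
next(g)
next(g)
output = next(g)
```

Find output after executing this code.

Step 1: my_generator() creates a generator.
Step 2: next(g) yields 1 (consumed and discarded).
Step 3: next(g) yields 23 (consumed and discarded).
Step 4: next(g) yields 19, assigned to output.
Therefore output = 19.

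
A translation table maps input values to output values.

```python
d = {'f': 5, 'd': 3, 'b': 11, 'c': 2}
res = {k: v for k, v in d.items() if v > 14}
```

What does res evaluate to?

Step 1: Filter items where value > 14:
  'f': 5 <= 14: removed
  'd': 3 <= 14: removed
  'b': 11 <= 14: removed
  'c': 2 <= 14: removed
Therefore res = {}.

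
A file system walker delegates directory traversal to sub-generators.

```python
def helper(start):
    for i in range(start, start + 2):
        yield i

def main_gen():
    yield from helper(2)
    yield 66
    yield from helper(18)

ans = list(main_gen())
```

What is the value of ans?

Step 1: main_gen() delegates to helper(2):
  yield 2
  yield 3
Step 2: yield 66
Step 3: Delegates to helper(18):
  yield 18
  yield 19
Therefore ans = [2, 3, 66, 18, 19].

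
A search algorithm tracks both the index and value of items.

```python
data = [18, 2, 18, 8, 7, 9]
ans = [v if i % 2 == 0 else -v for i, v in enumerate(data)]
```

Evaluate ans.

Step 1: For each (i, v), keep v if i is even, negate if odd:
  i=0 (even): keep 18
  i=1 (odd): negate to -2
  i=2 (even): keep 18
  i=3 (odd): negate to -8
  i=4 (even): keep 7
  i=5 (odd): negate to -9
Therefore ans = [18, -2, 18, -8, 7, -9].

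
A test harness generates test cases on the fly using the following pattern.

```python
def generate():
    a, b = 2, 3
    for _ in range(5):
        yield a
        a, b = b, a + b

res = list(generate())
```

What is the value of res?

Step 1: Fibonacci-like sequence starting with a=2, b=3:
  Iteration 1: yield a=2, then a,b = 3,5
  Iteration 2: yield a=3, then a,b = 5,8
  Iteration 3: yield a=5, then a,b = 8,13
  Iteration 4: yield a=8, then a,b = 13,21
  Iteration 5: yield a=13, then a,b = 21,34
Therefore res = [2, 3, 5, 8, 13].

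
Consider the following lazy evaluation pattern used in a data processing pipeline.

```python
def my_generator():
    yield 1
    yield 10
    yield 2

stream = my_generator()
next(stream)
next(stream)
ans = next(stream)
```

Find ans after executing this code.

Step 1: my_generator() creates a generator.
Step 2: next(stream) yields 1 (consumed and discarded).
Step 3: next(stream) yields 10 (consumed and discarded).
Step 4: next(stream) yields 2, assigned to ans.
Therefore ans = 2.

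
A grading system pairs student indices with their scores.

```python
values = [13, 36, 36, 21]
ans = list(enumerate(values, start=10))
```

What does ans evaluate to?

Step 1: enumerate with start=10:
  (10, 13)
  (11, 36)
  (12, 36)
  (13, 21)
Therefore ans = [(10, 13), (11, 36), (12, 36), (13, 21)].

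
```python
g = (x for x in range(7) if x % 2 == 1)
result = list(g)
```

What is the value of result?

Step 1: Filter range(7) keeping only odd values:
  x=0: even, excluded
  x=1: odd, included
  x=2: even, excluded
  x=3: odd, included
  x=4: even, excluded
  x=5: odd, included
  x=6: even, excluded
Therefore result = [1, 3, 5].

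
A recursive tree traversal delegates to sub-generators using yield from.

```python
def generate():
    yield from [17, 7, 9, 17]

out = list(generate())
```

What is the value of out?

Step 1: yield from delegates to the iterable, yielding each element.
Step 2: Collected values: [17, 7, 9, 17].
Therefore out = [17, 7, 9, 17].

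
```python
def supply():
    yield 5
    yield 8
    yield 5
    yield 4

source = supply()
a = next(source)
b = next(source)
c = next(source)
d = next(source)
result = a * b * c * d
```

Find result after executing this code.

Step 1: Create generator and consume all values:
  a = next(source) = 5
  b = next(source) = 8
  c = next(source) = 5
  d = next(source) = 4
Step 2: result = 5 * 8 * 5 * 4 = 800.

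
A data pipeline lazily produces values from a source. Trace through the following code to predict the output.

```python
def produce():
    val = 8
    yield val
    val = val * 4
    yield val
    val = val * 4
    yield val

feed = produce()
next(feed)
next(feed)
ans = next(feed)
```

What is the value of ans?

Step 1: Trace through generator execution:
  Yield 1: val starts at 8, yield 8
  Yield 2: val = 8 * 4 = 32, yield 32
  Yield 3: val = 32 * 4 = 128, yield 128
Step 2: First next() gets 8, second next() gets the second value, third next() yields 128.
Therefore ans = 128.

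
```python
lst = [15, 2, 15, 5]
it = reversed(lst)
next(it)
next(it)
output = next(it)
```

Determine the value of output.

Step 1: reversed([15, 2, 15, 5]) gives iterator: [5, 15, 2, 15].
Step 2: First next() = 5, second next() = 15.
Step 3: Third next() = 2.
Therefore output = 2.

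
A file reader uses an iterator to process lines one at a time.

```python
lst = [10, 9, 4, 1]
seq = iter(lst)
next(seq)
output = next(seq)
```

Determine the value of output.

Step 1: Create iterator over [10, 9, 4, 1].
Step 2: next() consumes 10.
Step 3: next() returns 9.
Therefore output = 9.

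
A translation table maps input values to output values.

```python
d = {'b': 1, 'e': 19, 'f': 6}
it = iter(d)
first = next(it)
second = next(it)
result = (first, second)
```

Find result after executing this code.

Step 1: iter(d) iterates over keys: ['b', 'e', 'f'].
Step 2: first = next(it) = 'b', second = next(it) = 'e'.
Therefore result = ('b', 'e').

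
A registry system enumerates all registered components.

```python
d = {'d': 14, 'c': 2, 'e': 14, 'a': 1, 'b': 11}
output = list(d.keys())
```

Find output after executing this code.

Step 1: d.keys() returns the dictionary keys in insertion order.
Therefore output = ['d', 'c', 'e', 'a', 'b'].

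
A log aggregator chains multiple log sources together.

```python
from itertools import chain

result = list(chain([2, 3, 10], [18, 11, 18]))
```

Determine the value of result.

Step 1: chain() concatenates iterables: [2, 3, 10] + [18, 11, 18].
Therefore result = [2, 3, 10, 18, 11, 18].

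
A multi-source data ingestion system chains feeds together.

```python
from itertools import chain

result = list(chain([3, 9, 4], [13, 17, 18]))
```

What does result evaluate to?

Step 1: chain() concatenates iterables: [3, 9, 4] + [13, 17, 18].
Therefore result = [3, 9, 4, 13, 17, 18].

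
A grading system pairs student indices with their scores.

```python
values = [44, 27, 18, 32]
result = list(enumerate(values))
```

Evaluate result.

Step 1: enumerate pairs each element with its index:
  (0, 44)
  (1, 27)
  (2, 18)
  (3, 32)
Therefore result = [(0, 44), (1, 27), (2, 18), (3, 32)].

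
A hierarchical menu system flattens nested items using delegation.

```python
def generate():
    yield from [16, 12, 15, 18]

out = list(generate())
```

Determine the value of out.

Step 1: yield from delegates to the iterable, yielding each element.
Step 2: Collected values: [16, 12, 15, 18].
Therefore out = [16, 12, 15, 18].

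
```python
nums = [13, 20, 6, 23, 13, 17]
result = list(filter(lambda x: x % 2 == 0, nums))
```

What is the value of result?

Step 1: Filter elements divisible by 2:
  13 % 2 = 1: removed
  20 % 2 = 0: kept
  6 % 2 = 0: kept
  23 % 2 = 1: removed
  13 % 2 = 1: removed
  17 % 2 = 1: removed
Therefore result = [20, 6].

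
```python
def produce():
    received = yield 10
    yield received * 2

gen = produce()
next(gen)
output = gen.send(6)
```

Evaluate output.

Step 1: next(gen) advances to first yield, producing 10.
Step 2: send(6) resumes, received = 6.
Step 3: yield received * 2 = 6 * 2 = 12.
Therefore output = 12.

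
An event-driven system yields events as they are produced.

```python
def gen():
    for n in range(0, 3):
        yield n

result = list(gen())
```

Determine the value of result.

Step 1: The generator yields each value from range(0, 3).
Step 2: list() consumes all yields: [0, 1, 2].
Therefore result = [0, 1, 2].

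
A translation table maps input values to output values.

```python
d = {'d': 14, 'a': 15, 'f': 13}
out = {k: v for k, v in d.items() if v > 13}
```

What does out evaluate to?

Step 1: Filter items where value > 13:
  'd': 14 > 13: kept
  'a': 15 > 13: kept
  'f': 13 <= 13: removed
Therefore out = {'d': 14, 'a': 15}.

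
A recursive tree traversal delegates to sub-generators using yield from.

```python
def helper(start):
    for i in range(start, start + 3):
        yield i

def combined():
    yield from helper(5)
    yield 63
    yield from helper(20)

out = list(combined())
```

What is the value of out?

Step 1: combined() delegates to helper(5):
  yield 5
  yield 6
  yield 7
Step 2: yield 63
Step 3: Delegates to helper(20):
  yield 20
  yield 21
  yield 22
Therefore out = [5, 6, 7, 63, 20, 21, 22].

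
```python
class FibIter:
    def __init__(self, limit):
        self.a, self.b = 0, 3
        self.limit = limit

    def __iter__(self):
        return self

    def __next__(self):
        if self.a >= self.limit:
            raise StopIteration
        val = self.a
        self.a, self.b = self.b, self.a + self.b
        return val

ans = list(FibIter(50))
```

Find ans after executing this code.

Step 1: Fibonacci-like sequence (a=0, b=3) until >= 50:
  Yield 0, then a,b = 3,3
  Yield 3, then a,b = 3,6
  Yield 3, then a,b = 6,9
  Yield 6, then a,b = 9,15
  Yield 9, then a,b = 15,24
  Yield 15, then a,b = 24,39
  Yield 24, then a,b = 39,63
  Yield 39, then a,b = 63,102
Step 2: 63 >= 50, stop.
Therefore ans = [0, 3, 3, 6, 9, 15, 24, 39].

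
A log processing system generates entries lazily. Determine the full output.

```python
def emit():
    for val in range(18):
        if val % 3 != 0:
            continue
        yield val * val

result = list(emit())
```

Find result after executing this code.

Step 1: Only yield val**2 when val is divisible by 3:
  val=0: 0 % 3 == 0, yield 0**2 = 0
  val=3: 3 % 3 == 0, yield 3**2 = 9
  val=6: 6 % 3 == 0, yield 6**2 = 36
  val=9: 9 % 3 == 0, yield 9**2 = 81
  val=12: 12 % 3 == 0, yield 12**2 = 144
  val=15: 15 % 3 == 0, yield 15**2 = 225
Therefore result = [0, 9, 36, 81, 144, 225].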